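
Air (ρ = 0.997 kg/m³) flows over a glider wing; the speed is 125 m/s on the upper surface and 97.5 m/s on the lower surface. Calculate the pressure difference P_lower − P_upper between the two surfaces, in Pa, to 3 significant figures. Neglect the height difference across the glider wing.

ΔP ≈ 3050 Pa

The pressure is lower where the speed is higher: ΔP = ½ρ(v_up² − v_low²).
ΔP = ½·0.997·(125² − 97.5²) = 3050 Pa.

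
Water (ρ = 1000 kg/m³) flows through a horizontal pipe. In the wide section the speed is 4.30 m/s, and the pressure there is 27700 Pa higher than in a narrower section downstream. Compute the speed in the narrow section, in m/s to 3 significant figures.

v₂ ≈ 8.60 m/s

Along the level pipe P + ½ρv² is conserved, hence v₂² = v₁² + 2(P₁ − P₂)/ρ.
v₂ = √(4.30² + 2·27700/1000) = √(18.5 + 55.4) = 8.60 m/s.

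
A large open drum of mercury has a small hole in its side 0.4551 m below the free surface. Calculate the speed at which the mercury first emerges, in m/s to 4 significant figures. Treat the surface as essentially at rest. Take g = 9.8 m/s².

With the surface at rest and both surface and jet at atmospheric pressure, Bernoulli gives ρg h = ½ρv², so v = √(2gh) = √(2·9.8·0.4551) = 2.987 m/s.

v = 2.987 m/s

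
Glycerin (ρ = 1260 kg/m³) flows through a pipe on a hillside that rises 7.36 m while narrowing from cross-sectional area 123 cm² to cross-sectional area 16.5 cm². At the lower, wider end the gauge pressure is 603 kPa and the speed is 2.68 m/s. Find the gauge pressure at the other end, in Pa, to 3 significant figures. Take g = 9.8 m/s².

The volume flow rate is constant, so v₂ = (A₁/A₂)v₁ = (123/16.5)·2.68 = 20.0 m/s.
Energy conservation along the streamline gives P₂ = P₁ − ½ρ(v₂² − v₁²) − ρg(h₂ − h₁).
P₂ = 603000 + ½·1260·(2.68² − 20.0²) − 1260·9.8·(+7.36) = 603000 + (-247000) − (90900) = 265000 Pa.

P₂ = 265000 Pa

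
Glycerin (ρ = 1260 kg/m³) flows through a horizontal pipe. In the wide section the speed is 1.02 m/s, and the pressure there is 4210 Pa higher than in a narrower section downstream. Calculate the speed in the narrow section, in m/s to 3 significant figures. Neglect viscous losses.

With h₁ = h₂, rearranging Bernoulli gives v₂ = √(v₁² + 2ΔP/ρ).
v₂ = √(1.02² + 2·4210/1260) = √(1.04 + 6.68) = 2.78 m/s.

v₂ ≈ 2.78 m/s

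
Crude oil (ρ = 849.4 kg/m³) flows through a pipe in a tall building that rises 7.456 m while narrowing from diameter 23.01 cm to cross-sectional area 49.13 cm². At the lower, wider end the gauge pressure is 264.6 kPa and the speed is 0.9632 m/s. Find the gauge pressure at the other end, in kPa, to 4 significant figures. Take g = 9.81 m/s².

Mass conservation (A₁v₁ = A₂v₂) gives v₂ = 0.9632 × 415.8/49.13 = 8.153 m/s.
Applying Bernoulli between the two ends and solving for P₂: P₂ = P₁ + ½ρ(v₁² − v₂²) − ρgΔh.
P₂ = 264600 + ½·849.4·(0.9632² − 8.153²) − 849.4·9.81·(+7.456) = 264600 + (-27830) − (62130) = 174600 Pa.

P₂ ≈ 174.6 kPa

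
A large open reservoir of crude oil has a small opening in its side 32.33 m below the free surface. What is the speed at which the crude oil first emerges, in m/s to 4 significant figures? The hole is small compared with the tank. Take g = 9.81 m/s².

v = 25.19 m/s

Torricelli's result v = √(2gh) gives v = √(2·9.81·32.33) = 25.19 m/s.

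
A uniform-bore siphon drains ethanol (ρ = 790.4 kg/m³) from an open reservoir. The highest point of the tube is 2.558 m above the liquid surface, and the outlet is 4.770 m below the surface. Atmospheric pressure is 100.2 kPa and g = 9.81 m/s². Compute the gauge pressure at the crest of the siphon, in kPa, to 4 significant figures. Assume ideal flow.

The outlet speed comes from Torricelli: v = √(2g·4.770) = 9.674 m/s.
Continuity keeps v the same throughout the tube; from surface to crest, P_atm + 0 = P_top + ½ρv² + ρg·h_top.
P_top = 100200 − ½·790.4·9.674² − 790.4·9.81·2.558 = 43380 Pa. So P_gauge = P_top − P_atm = -56820 Pa.

P_gauge ≈ -56.82 kPa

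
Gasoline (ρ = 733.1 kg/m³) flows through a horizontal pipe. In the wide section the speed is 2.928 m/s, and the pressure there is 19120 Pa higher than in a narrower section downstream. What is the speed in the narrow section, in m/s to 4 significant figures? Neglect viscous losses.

v₂ = 7.793 m/s

Horizontal Bernoulli: P₁ + ½ρv₁² = P₂ + ½ρv₂², so v₂² = v₁² + 2(P₁ − P₂)/ρ.
v₂ = √(2.928² + 2·19120/733.1) = √(8.573 + 52.16) = 7.793 m/s.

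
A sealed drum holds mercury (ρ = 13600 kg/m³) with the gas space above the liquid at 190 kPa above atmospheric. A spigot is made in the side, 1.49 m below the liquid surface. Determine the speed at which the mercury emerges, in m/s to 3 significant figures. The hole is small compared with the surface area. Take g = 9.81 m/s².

Take point 1 at the surface (v₁ ≈ 0) and point 2 at the hole (at atmospheric pressure). Bernoulli: P₁ + ρg h = P_atm + ½ρv₂².
With P₁ − P_atm = 190000 Pa, v₂ = √(2gh + 2ΔP/ρ) = √(2·9.81·1.49 + 2·190000/13600) = 7.56 m/s.

v = 7.56 m/s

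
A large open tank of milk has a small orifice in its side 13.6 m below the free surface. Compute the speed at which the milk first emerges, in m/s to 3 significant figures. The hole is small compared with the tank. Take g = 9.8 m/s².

With the surface at rest and both surface and jet at atmospheric pressure, Bernoulli gives ρg h = ½ρv², so v = √(2gh) = √(2·9.8·13.6) = 16.3 m/s.

v ≈ 16.3 m/s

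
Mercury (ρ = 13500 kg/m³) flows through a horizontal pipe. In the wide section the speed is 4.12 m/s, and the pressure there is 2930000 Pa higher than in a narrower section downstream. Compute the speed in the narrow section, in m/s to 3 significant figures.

v₂ ≈ 21.2 m/s

Horizontal Bernoulli: P₁ + ½ρv₁² = P₂ + ½ρv₂², so v₂² = v₁² + 2(P₁ − P₂)/ρ.
v₂ = √(4.12² + 2·2930000/13500) = √(17.0 + 434) = 21.2 m/s.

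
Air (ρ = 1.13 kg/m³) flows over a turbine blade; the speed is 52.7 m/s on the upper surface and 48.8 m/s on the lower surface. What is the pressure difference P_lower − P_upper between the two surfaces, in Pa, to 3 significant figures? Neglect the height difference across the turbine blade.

With negligible Δh, P + ½ρv² is constant, so P_low − P_up = ½ρ(v_up² − v_low²).
ΔP = ½·1.13·(52.7² − 48.8²) = 224 Pa.

ΔP = 224 Pa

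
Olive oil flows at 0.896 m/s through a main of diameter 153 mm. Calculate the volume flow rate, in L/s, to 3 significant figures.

Q = A·v = 0.0184 m² × 0.896 m/s = 0.0165 m³/s.
Converting: 0.0165 m³/s × 1000 = 16.5 L/s.

16.5 L/s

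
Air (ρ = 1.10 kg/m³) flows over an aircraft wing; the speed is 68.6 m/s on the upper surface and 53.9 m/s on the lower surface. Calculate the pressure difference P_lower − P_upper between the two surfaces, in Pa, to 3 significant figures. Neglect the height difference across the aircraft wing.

990 Pa

The pressure is lower where the speed is higher: ΔP = ½ρ(v_up² − v_low²).
ΔP = ½·1.10·(68.6² − 53.9²) = 990 Pa.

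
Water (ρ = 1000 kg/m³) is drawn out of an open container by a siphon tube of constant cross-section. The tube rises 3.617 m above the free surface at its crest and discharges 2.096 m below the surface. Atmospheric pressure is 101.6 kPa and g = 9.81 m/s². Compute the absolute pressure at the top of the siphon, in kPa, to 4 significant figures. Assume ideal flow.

The outlet speed comes from Torricelli: v = √(2g·2.096) = 6.413 m/s.
The bore is uniform, so the speed at the crest is the same v. Bernoulli surface→crest: P_atm = P_top + ½ρv² + ρg·h_top.
P_top = 101600 − ½·1000·6.413² − 1000·9.81·3.617 = 45560 Pa.

P_top ≈ 45.56 kPa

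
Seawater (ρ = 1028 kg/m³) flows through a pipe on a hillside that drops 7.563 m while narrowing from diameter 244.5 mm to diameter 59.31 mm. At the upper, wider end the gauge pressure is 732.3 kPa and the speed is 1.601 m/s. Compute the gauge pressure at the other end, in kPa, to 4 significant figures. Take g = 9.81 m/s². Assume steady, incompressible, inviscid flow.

Continuity gives A₁v₁ = A₂v₂, so v₂ = (469.5 cm²)/(27.63 cm²) × 1.601 m/s = 27.21 m/s.
Applying Bernoulli between the two ends and solving for P₂: P₂ = P₁ + ½ρ(v₁² − v₂²) − ρgΔh.
P₂ = 732300 + ½·1028·(1.601² − 27.21²) − 1028·9.81·(−7.563) = 732300 + (-379200) − (-76270) = 429400 Pa.

P₂ = 429.4 kPa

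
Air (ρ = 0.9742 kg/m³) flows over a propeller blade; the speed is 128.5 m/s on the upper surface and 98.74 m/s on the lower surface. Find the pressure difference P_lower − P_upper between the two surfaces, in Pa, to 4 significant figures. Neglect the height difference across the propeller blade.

Bernoulli (same height): P_lower − P_upper = ½ρ(v_upper² − v_lower²).
ΔP = ½·0.9742·(128.5² − 98.74²) = 3294 Pa.

ΔP ≈ 3294 Pa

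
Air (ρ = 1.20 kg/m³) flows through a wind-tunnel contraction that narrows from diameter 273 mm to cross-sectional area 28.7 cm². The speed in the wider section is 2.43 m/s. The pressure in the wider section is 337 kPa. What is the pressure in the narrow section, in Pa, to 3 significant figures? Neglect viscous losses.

336000 Pa

Mass conservation (A₁v₁ = A₂v₂) gives v₂ = 2.43 × 585/28.7 = 49.6 m/s.
Along the horizontal streamline, P + ½ρv² is constant.
P₂ = P₁ − ½ρ(v₂² − v₁²) = 337000 − ½·1.20·(49.6² − 2.43²) = 337000 − 1470 = 336000 Pa.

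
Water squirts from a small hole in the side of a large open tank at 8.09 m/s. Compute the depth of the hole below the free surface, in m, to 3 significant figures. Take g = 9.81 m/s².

h ≈ 3.34 m

Inverting v = √(2gh) gives h = v² / 2g.
h = 8.09²/(2·9.81) = 65.4/19.62 = 3.34 m.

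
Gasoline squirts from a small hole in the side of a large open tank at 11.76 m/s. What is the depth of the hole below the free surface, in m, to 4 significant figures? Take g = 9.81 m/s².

h ≈ 7.049 m

Inverting v = √(2gh) gives h = v² / 2g.
h = 11.76²/(2·9.81) = 138.3/19.62 = 7.049 m.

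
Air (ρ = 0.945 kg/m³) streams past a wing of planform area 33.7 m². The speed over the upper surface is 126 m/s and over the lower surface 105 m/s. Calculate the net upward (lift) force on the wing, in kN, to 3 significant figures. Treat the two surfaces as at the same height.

With equal heights on the two surfaces, Bernoulli gives P_lower − P_upper = ½ρ(v_upper² − v_lower²).
ΔP = ½·0.945·(126² − 105²) = 2290 Pa.
Lift = ΔP · A = 2290 × 33.7 = 77200 N.

F = 77.2 kN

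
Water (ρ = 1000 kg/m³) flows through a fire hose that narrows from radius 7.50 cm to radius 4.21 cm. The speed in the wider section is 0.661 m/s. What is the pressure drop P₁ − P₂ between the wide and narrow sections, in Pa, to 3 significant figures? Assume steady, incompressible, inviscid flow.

Mass conservation (A₁v₁ = A₂v₂) gives v₂ = 0.661 × 177/55.7 = 2.10 m/s.
Along the horizontal streamline, P + ½ρv² is constant.
P₁ − P₂ = ½·1000·(2.10² − 0.661²) = ½·1000·3.96 = 1980 Pa.

ΔP = 1980 Pa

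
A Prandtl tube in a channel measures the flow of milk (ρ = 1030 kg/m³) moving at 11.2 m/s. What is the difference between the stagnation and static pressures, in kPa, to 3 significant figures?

Bernoulli between the free stream and the stagnation point: ½ρv² = P_stag − P_static.
ΔP = ½·1030·11.2² = 64600 Pa.

ΔP ≈ 64.6 kPa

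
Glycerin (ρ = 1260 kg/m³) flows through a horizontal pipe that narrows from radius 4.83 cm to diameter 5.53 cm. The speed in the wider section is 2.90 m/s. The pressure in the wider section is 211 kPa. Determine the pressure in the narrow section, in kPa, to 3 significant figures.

167 kPa

By continuity, v₂ = v₁·A₁/A₂ = 2.90·(73.3/24.0) = 8.85 m/s.
With no height change, Bernoulli's equation is P₁ + ½ρv₁² = P₂ + ½ρv₂².
P₂ = P₁ − ½ρ(v₂² − v₁²) = 211000 − ½·1260·(8.85² − 2.90²) = 211000 − 44000 = 167000 Pa.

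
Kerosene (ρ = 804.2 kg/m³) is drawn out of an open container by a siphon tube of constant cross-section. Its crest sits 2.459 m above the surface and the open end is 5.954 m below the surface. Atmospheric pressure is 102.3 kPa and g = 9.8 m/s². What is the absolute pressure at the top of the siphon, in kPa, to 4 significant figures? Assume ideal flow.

P_top = 36.00 kPa

Bernoulli surface→outlet gives ½v² = g·h_out, so v = √(2·9.8·5.954) = 10.80 m/s.
The bore is uniform, so the speed at the crest is the same v. Bernoulli surface→crest: P_atm = P_top + ½ρv² + ρg·h_top.
P_top = 102300 − ½·804.2·10.80² − 804.2·9.8·2.459 = 36000 Pa.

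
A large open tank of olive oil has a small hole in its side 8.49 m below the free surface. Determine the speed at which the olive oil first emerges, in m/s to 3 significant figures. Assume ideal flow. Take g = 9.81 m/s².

Bernoulli from surface to hole (P equal, v_surface ≈ 0): v = √(2gh) = √(2×9.81×8.49) = 12.9 m/s.

v ≈ 12.9 m/s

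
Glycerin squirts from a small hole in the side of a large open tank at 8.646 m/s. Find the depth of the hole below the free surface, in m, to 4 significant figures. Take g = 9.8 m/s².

3.814 m

Inverting v = √(2gh) gives h = v² / 2g.
h = 8.646²/(2·9.8) = 74.75/19.60 = 3.814 m.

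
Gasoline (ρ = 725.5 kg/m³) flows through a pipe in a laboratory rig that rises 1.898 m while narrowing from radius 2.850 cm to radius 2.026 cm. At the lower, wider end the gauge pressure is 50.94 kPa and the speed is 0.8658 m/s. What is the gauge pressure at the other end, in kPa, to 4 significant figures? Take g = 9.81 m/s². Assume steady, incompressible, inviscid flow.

P₂ ≈ 36.64 kPa

Continuity gives A₁v₁ = A₂v₂, so v₂ = (25.52 cm²)/(12.90 cm²) × 0.8658 m/s = 1.713 m/s.
Bernoulli: P₁ + ½ρv₁² + ρg h₁ = P₂ + ½ρv₂² + ρg h₂, so P₂ = P₁ + ½ρ(v₁² − v₂²) − ρg(h₂ − h₁).
P₂ = 50940 + ½·725.5·(0.8658² − 1.713²) − 725.5·9.81·(+1.898) = 50940 + (-792.9) − (13510) = 36640 Pa.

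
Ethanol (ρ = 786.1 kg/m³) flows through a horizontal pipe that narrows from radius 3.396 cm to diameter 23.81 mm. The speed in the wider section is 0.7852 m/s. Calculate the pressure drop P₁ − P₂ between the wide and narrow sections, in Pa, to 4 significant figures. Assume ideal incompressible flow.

By continuity, v₂ = v₁·A₁/A₂ = 0.7852·(36.23/4.453) = 6.389 m/s.
With no height change, Bernoulli's equation is P₁ + ½ρv₁² = P₂ + ½ρv₂².
P₁ − P₂ = ½·786.1·(6.389² − 0.7852²) = ½·786.1·40.21 = 15800 Pa.

ΔP ≈ 15800 Pa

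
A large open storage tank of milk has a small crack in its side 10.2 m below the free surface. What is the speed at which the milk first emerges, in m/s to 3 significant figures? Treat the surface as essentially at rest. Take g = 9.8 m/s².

14.1 m/s

The surface is effectively still and both ends are open, so ½v² = gh and v = √(2·9.8·10.2) = 14.1 m/s.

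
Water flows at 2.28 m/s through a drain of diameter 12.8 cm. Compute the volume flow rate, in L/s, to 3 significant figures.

Q = A·v = 0.0129 m² × 2.28 m/s = 0.0293 m³/s.
Converting: 0.0293 m³/s × 1000 = 29.3 L/s.

29.3 L/s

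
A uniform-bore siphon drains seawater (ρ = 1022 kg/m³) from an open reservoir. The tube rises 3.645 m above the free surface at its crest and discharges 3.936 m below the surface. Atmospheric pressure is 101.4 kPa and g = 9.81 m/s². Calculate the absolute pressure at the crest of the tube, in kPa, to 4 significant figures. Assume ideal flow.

The outlet speed comes from Torricelli: v = √(2g·3.936) = 8.788 m/s.
The bore is uniform, so the speed at the crest is the same v. Bernoulli surface→crest: P_atm = P_top + ½ρv² + ρg·h_top.
P_top = 101400 − ½·1022·8.788² − 1022·9.81·3.645 = 25390 Pa.

P_top ≈ 25.39 kPa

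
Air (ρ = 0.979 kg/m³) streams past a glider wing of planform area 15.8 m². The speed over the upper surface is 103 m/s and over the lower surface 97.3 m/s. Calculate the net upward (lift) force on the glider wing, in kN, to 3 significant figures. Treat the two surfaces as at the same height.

F = 8.83 kN

From P + ½ρv² = const at equal height, P_low − P_up = ½ρ(v_up² − v_low²).
ΔP = ½·0.979·(103² − 97.3²) = 559 Pa.
Lift = ΔP · A = 559 × 15.8 = 8830 N.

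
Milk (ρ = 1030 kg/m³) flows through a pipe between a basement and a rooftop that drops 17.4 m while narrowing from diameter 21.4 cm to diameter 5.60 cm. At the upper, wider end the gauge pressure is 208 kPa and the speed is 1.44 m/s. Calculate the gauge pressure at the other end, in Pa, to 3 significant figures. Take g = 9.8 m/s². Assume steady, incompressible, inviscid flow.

By continuity, v₂ = v₁·A₁/A₂ = 1.44·(360/24.6) = 21.0 m/s.
Bernoulli: P₁ + ½ρv₁² + ρg h₁ = P₂ + ½ρv₂² + ρg h₂, so P₂ = P₁ + ½ρ(v₁² − v₂²) − ρg(h₂ − h₁).
P₂ = 208000 + ½·1030·(1.44² − 21.0²) − 1030·9.8·(−17.4) = 208000 + (-227000) − (-176000) = 157000 Pa.

157000 Pa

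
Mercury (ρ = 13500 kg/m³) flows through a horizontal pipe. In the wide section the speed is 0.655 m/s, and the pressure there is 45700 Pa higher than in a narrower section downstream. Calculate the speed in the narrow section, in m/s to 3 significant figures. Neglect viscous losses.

Along the level pipe P + ½ρv² is conserved, hence v₂² = v₁² + 2(P₁ − P₂)/ρ.
v₂ = √(0.655² + 2·45700/13500) = √(0.429 + 6.77) = 2.68 m/s.

v₂ ≈ 2.68 m/s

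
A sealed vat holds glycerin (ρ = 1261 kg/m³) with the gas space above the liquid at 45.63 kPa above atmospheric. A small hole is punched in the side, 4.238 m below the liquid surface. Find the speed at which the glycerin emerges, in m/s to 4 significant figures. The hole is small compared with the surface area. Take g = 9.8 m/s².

Take point 1 at the surface (v₁ ≈ 0) and point 2 at the hole (at atmospheric pressure). Bernoulli: P₁ + ρg h = P_atm + ½ρv₂².
With P₁ − P_atm = 45630 Pa, v₂ = √(2gh + 2ΔP/ρ) = √(2·9.8·4.238 + 2·45630/1261) = 12.47 m/s.

v = 12.47 m/s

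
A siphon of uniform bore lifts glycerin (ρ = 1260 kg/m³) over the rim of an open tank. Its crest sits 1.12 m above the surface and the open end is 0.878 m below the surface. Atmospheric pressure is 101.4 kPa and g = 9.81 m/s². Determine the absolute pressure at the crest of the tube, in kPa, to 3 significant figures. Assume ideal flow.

P_top ≈ 76.7 kPa

Bernoulli surface→outlet gives ½v² = g·h_out, so v = √(2·9.81·0.878) = 4.15 m/s.
Continuity keeps v the same throughout the tube; from surface to crest, P_atm + 0 = P_top + ½ρv² + ρg·h_top.
P_top = 101400 − ½·1260·4.15² − 1260·9.81·1.12 = 76700 Pa.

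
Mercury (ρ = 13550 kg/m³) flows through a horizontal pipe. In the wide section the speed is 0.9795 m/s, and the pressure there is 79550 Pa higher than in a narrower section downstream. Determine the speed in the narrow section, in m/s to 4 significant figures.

v₂ ≈ 3.564 m/s

With h₁ = h₂, rearranging Bernoulli gives v₂ = √(v₁² + 2ΔP/ρ).
v₂ = √(0.9795² + 2·79550/13550) = √(0.9594 + 11.74) = 3.564 m/s.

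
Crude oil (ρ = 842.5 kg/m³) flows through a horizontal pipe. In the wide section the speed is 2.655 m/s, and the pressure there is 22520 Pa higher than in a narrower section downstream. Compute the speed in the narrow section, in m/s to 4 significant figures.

v₂ ≈ 7.779 m/s

Horizontal Bernoulli: P₁ + ½ρv₁² = P₂ + ½ρv₂², so v₂² = v₁² + 2(P₁ − P₂)/ρ.
v₂ = √(2.655² + 2·22520/842.5) = √(7.049 + 53.46) = 7.779 m/s.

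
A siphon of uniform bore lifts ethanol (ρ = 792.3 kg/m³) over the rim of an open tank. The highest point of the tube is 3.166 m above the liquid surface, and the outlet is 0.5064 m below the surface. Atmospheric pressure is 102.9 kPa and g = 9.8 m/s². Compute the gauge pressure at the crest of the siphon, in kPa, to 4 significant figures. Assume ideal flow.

P_gauge = -28.51 kPa

Bernoulli surface→outlet gives ½v² = g·h_out, so v = √(2·9.8·0.5064) = 3.150 m/s.
Continuity keeps v the same throughout the tube; from surface to crest, P_atm + 0 = P_top + ½ρv² + ρg·h_top.
P_top = 102900 − ½·792.3·3.150² − 792.3·9.8·3.166 = 74390 Pa. So P_gauge = P_top − P_atm = -28510 Pa.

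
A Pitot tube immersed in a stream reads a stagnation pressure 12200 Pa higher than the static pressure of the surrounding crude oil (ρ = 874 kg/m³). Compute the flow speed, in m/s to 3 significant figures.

At the stagnation point the flow is brought to rest, so Bernoulli gives P_stag − P_static = ½ρv².
v = √(2ΔP/ρ) = √(2·12200/874) = 5.28 m/s.

5.28 m/s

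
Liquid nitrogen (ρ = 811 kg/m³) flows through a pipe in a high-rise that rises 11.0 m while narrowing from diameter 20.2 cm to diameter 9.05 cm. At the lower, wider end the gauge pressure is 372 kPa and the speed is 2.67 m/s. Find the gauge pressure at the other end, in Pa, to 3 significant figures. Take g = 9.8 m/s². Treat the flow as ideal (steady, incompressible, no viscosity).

Mass conservation (A₁v₁ = A₂v₂) gives v₂ = 2.67 × 320/64.3 = 13.3 m/s.
Energy conservation along the streamline gives P₂ = P₁ − ½ρ(v₂² − v₁²) − ρg(h₂ − h₁).
P₂ = 372000 + ½·811·(2.67² − 13.3²) − 811·9.8·(+11.0) = 372000 + (-68900) − (87400) = 216000 Pa.

P₂ ≈ 216000 Pa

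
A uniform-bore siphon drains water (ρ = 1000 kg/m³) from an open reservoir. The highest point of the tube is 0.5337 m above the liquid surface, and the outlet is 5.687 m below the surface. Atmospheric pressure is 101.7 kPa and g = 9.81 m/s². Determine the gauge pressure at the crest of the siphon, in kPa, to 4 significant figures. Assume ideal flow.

P_gauge = -61.03 kPa

From the surface to the outlet (both open to atmosphere, surface at rest): v = √(2g·h_out) = √(2·9.81·5.687) = 10.56 m/s.
With constant cross-section the crest speed equals v; applying Bernoulli from the surface up to the crest, P_top = P_atm − ½ρv² − ρg·h_top.
P_top = 101700 − ½·1000·10.56² − 1000·9.81·0.5337 = 40670 Pa. So P_gauge = P_top − P_atm = -61030 Pa.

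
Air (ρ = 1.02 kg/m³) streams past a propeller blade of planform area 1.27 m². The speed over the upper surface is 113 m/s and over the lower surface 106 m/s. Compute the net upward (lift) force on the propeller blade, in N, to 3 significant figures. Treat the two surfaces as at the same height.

F ≈ 993 N

The faster flow above has the lower pressure; Bernoulli (same height) gives ΔP = ½ρ(v_up² − v_low²).
ΔP = ½·1.02·(113² − 106²) = 782 Pa.
Lift = ΔP · A = 782 × 1.27 = 993 N.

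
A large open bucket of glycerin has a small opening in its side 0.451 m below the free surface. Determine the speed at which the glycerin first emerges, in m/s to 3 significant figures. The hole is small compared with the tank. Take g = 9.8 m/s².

v = 2.97 m/s

With the surface at rest and both surface and jet at atmospheric pressure, Bernoulli gives ρg h = ½ρv², so v = √(2gh) = √(2·9.8·0.451) = 2.97 m/s.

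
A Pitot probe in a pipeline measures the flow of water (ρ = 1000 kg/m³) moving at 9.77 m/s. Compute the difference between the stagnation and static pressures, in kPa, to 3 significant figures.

ΔP ≈ 47.7 kPa

The dynamic pressure equals the rise in static pressure at the stagnation point: ΔP = ½ρv².
ΔP = ½·1000·9.77² = 47700 Pa.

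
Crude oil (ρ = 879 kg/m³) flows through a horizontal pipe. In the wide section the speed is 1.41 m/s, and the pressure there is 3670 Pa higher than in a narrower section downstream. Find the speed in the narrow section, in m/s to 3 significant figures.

v₂ ≈ 3.22 m/s

Horizontal Bernoulli: P₁ + ½ρv₁² = P₂ + ½ρv₂², so v₂² = v₁² + 2(P₁ − P₂)/ρ.
v₂ = √(1.41² + 2·3670/879) = √(1.99 + 8.35) = 3.22 m/s.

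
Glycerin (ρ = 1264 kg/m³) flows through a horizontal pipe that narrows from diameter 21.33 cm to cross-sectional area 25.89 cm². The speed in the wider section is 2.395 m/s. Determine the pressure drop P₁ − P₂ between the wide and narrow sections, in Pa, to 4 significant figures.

ΔP = 686900 Pa

Continuity gives A₁v₁ = A₂v₂, so v₂ = (357.3 cm²)/(25.89 cm²) × 2.395 m/s = 33.06 m/s.
With no height change, Bernoulli's equation is P₁ + ½ρv₁² = P₂ + ½ρv₂².
P₁ − P₂ = ½·1264·(33.06² − 2.395²) = ½·1264·1087 = 686900 Pa.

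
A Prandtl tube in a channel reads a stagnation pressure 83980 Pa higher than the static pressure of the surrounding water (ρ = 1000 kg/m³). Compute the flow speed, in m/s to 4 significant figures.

v = 12.96 m/s

Bernoulli between the free stream and the stagnation point: ½ρv² = P_stag − P_static.
v = √(2ΔP/ρ) = √(2·83980/1000) = 12.96 m/s.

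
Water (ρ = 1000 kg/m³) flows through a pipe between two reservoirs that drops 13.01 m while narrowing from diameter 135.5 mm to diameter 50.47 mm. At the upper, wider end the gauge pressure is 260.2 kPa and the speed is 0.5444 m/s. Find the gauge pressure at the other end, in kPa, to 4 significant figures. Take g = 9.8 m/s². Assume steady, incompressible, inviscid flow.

Continuity gives A₁v₁ = A₂v₂, so v₂ = (144.2 cm²)/(20.01 cm²) × 0.5444 m/s = 3.924 m/s.
Bernoulli: P₁ + ½ρv₁² + ρg h₁ = P₂ + ½ρv₂² + ρg h₂, so P₂ = P₁ + ½ρ(v₁² − v₂²) − ρg(h₂ − h₁).
P₂ = 260200 + ½·1000·(0.5444² − 3.924²) − 1000·9.8·(−13.01) = 260200 + (-7551) − (-127500) = 380100 Pa.

380.1 kPa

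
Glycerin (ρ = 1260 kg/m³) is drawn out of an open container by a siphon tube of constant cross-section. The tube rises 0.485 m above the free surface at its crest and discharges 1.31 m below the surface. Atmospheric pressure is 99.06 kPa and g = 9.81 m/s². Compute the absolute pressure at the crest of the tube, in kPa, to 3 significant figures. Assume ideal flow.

The outlet speed comes from Torricelli: v = √(2g·1.31) = 5.07 m/s.
With constant cross-section the crest speed equals v; applying Bernoulli from the surface up to the crest, P_top = P_atm − ½ρv² − ρg·h_top.
P_top = 99060 − ½·1260·5.07² − 1260·9.81·0.485 = 76900 Pa.

P_top = 76.9 kPa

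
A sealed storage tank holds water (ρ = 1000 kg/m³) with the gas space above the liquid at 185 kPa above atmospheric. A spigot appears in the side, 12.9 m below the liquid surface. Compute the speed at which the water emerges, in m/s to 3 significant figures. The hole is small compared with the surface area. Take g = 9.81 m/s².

Take point 1 at the surface (v₁ ≈ 0) and point 2 at the hole (at atmospheric pressure). Bernoulli: P₁ + ρg h = P_atm + ½ρv₂².
With P₁ − P_atm = 185000 Pa, v₂ = √(2gh + 2ΔP/ρ) = √(2·9.81·12.9 + 2·185000/1000) = 25.0 m/s.

25.0 m/s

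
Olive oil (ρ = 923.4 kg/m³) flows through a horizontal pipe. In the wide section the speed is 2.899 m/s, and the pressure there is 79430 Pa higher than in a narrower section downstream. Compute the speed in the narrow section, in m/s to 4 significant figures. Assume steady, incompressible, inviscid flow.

With h₁ = h₂, rearranging Bernoulli gives v₂ = √(v₁² + 2ΔP/ρ).
v₂ = √(2.899² + 2·79430/923.4) = √(8.404 + 172.0) = 13.43 m/s.

13.43 m/s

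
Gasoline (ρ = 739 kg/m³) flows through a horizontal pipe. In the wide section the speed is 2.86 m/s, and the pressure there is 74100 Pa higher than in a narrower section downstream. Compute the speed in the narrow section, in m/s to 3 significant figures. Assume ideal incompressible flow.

v₂ = 14.4 m/s

Along the level pipe P + ½ρv² is conserved, hence v₂² = v₁² + 2(P₁ − P₂)/ρ.
v₂ = √(2.86² + 2·74100/739) = √(8.18 + 201) = 14.4 m/s.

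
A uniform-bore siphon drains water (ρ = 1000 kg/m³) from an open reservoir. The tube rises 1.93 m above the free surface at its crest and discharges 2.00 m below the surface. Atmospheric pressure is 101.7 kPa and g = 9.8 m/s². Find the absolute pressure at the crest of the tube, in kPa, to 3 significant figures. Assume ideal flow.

Bernoulli surface→outlet gives ½v² = g·h_out, so v = √(2·9.8·2.00) = 6.26 m/s.
Continuity keeps v the same throughout the tube; from surface to crest, P_atm + 0 = P_top + ½ρv² + ρg·h_top.
P_top = 101700 − ½·1000·6.26² − 1000·9.8·1.93 = 63200 Pa.

P_top ≈ 63.2 kPa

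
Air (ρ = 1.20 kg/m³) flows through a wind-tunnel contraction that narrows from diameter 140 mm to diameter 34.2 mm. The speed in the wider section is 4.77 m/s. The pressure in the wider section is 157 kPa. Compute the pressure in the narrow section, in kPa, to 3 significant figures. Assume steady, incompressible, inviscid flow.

P₂ = 153 kPa

Mass conservation (A₁v₁ = A₂v₂) gives v₂ = 4.77 × 154/9.19 = 79.9 m/s.
Along the horizontal streamline, P + ½ρv² is constant.
P₂ = P₁ − ½ρ(v₂² − v₁²) = 157000 − ½·1.20·(79.9² − 4.77²) = 157000 − 3820 = 153000 Pa.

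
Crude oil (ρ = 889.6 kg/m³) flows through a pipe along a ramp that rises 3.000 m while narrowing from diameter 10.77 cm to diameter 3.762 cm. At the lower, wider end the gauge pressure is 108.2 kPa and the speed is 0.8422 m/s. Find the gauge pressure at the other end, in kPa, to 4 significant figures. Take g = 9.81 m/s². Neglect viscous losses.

Continuity gives A₁v₁ = A₂v₂, so v₂ = (91.10 cm²)/(11.12 cm²) × 0.8422 m/s = 6.903 m/s.
Bernoulli: P₁ + ½ρv₁² + ρg h₁ = P₂ + ½ρv₂² + ρg h₂, so P₂ = P₁ + ½ρ(v₁² − v₂²) − ρg(h₂ − h₁).
P₂ = 108200 + ½·889.6·(0.8422² − 6.903²) − 889.6·9.81·(+3.000) = 108200 + (-20880) − (26180) = 61140 Pa.

P₂ ≈ 61.14 kPa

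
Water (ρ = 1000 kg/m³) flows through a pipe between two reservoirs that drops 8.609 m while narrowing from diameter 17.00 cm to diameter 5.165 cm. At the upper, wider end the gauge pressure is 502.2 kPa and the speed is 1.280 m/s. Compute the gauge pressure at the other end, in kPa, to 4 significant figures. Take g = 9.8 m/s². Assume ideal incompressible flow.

491.2 kPa

Mass conservation (A₁v₁ = A₂v₂) gives v₂ = 1.280 × 227.0/20.95 = 13.87 m/s.
Applying Bernoulli between the two ends and solving for P₂: P₂ = P₁ + ½ρ(v₁² − v₂²) − ρgΔh.
P₂ = 502200 + ½·1000·(1.280² − 13.87²) − 1000·9.8·(−8.609) = 502200 + (-95320) − (-84370) = 491200 Pa.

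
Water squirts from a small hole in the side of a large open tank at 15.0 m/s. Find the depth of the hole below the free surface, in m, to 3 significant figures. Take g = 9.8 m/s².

For a small hole in a large open tank, ½v² = gh, giving h = v²/(2g).
h = 15.0²/(2·9.8) = 225/19.60 = 11.5 m.

11.5 m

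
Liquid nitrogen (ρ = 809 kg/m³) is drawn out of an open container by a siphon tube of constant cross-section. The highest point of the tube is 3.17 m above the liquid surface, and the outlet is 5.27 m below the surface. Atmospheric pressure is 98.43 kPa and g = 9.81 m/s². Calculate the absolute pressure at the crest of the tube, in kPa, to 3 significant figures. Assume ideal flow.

From the surface to the outlet (both open to atmosphere, surface at rest): v = √(2g·h_out) = √(2·9.81·5.27) = 10.2 m/s.
Continuity keeps v the same throughout the tube; from surface to crest, P_atm + 0 = P_top + ½ρv² + ρg·h_top.
P_top = 98430 − ½·809·10.2² − 809·9.81·3.17 = 31400 Pa.

P_top = 31.4 kPa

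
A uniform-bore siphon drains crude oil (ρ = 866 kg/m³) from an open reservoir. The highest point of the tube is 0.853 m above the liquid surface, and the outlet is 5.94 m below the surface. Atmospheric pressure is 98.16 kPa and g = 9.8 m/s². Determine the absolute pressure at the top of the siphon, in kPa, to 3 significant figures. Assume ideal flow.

Bernoulli surface→outlet gives ½v² = g·h_out, so v = √(2·9.8·5.94) = 10.8 m/s.
Continuity keeps v the same throughout the tube; from surface to crest, P_atm + 0 = P_top + ½ρv² + ρg·h_top.
P_top = 98160 − ½·866·10.8² − 866·9.8·0.853 = 40500 Pa.

P_top = 40.5 kPa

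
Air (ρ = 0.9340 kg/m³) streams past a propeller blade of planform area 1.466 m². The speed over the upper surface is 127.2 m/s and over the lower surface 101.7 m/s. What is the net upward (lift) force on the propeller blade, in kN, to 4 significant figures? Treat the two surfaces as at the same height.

From P + ½ρv² = const at equal height, P_low − P_up = ½ρ(v_up² − v_low²).
ΔP = ½·0.9340·(127.2² − 101.7²) = 2726 Pa.
Lift = ΔP · A = 2726 × 1.466 = 3996 N.

F ≈ 3.996 kN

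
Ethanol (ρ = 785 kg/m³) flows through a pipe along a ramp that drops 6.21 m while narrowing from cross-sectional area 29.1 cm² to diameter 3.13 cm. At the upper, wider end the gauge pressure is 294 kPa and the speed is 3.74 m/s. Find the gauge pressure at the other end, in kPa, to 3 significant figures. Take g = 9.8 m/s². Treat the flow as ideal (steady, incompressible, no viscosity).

By continuity, v₂ = v₁·A₁/A₂ = 3.74·(29.1/7.69) = 14.1 m/s.
Applying Bernoulli between the two ends and solving for P₂: P₂ = P₁ + ½ρ(v₁² − v₂²) − ρgΔh.
P₂ = 294000 + ½·785·(3.74² − 14.1²) − 785·9.8·(−6.21) = 294000 + (-73000) − (-47800) = 269000 Pa.

P₂ = 269 kPa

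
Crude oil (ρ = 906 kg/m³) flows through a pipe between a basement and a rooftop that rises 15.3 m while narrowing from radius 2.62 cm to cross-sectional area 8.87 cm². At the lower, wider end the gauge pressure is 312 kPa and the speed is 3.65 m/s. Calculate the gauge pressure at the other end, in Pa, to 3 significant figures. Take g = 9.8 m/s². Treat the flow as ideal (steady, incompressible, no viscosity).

Continuity gives A₁v₁ = A₂v₂, so v₂ = (21.6 cm²)/(8.87 cm²) × 3.65 m/s = 8.87 m/s.
Applying Bernoulli between the two ends and solving for P₂: P₂ = P₁ + ½ρ(v₁² − v₂²) − ρgΔh.
P₂ = 312000 + ½·906·(3.65² − 8.87²) − 906·9.8·(+15.3) = 312000 + (-29600) − (136000) = 147000 Pa.

P₂ ≈ 147000 Pa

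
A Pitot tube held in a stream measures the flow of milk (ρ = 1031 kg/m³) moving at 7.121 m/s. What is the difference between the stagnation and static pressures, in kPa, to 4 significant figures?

ΔP ≈ 26.14 kPa

The dynamic pressure equals the rise in static pressure at the stagnation point: ΔP = ½ρv².
ΔP = ½·1031·7.121² = 26140 Pa.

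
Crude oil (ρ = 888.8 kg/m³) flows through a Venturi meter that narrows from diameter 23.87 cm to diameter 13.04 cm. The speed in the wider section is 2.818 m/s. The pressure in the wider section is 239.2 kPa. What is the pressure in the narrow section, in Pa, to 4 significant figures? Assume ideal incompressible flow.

P₂ ≈ 203100 Pa

Mass conservation (A₁v₁ = A₂v₂) gives v₂ = 2.818 × 447.5/133.6 = 9.443 m/s.
With no height change, Bernoulli's equation is P₁ + ½ρv₁² = P₂ + ½ρv₂².
P₂ = P₁ − ½ρ(v₂² − v₁²) = 239200 − ½·888.8·(9.443² − 2.818²) = 239200 − 36090 = 203100 Pa.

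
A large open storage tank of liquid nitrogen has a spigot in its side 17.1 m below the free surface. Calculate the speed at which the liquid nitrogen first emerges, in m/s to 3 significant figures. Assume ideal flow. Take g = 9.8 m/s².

v = 18.3 m/s

The surface is effectively still and both ends are open, so ½v² = gh and v = √(2·9.8·17.1) = 18.3 m/s.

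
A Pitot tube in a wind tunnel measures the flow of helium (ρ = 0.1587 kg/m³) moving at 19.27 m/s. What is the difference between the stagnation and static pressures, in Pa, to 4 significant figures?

At the stagnation point the flow is brought to rest, so Bernoulli gives P_stag − P_static = ½ρv².
ΔP = ½·0.1587·19.27² = 29.47 Pa.

ΔP = 29.47 Pa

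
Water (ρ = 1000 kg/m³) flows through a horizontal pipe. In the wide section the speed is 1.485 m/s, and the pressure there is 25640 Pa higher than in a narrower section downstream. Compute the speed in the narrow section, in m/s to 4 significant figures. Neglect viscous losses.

Horizontal Bernoulli: P₁ + ½ρv₁² = P₂ + ½ρv₂², so v₂² = v₁² + 2(P₁ − P₂)/ρ.
v₂ = √(1.485² + 2·25640/1000) = √(2.205 + 51.28) = 7.313 m/s.

v₂ ≈ 7.313 m/s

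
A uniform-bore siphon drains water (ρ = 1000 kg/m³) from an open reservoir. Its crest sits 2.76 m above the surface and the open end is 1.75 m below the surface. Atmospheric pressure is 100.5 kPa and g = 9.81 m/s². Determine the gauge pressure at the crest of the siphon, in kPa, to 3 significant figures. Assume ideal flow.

-44.2 kPa

From the surface to the outlet (both open to atmosphere, surface at rest): v = √(2g·h_out) = √(2·9.81·1.75) = 5.86 m/s.
Continuity keeps v the same throughout the tube; from surface to crest, P_atm + 0 = P_top + ½ρv² + ρg·h_top.
P_top = 100500 − ½·1000·5.86² − 1000·9.81·2.76 = 56300 Pa. So P_gauge = P_top − P_atm = -44200 Pa.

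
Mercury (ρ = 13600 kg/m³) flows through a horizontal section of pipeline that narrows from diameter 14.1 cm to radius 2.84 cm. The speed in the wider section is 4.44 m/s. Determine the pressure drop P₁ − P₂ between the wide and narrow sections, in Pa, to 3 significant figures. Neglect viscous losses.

ΔP ≈ 4960000 Pa

The volume flow rate is constant, so v₂ = (A₁/A₂)v₁ = (156/25.3)·4.44 = 27.4 m/s.
Bernoulli (h₁ = h₂): P₁ − P₂ = ½ρ(v₂² − v₁²).
P₁ − P₂ = ½·13600·(27.4² − 4.44²) = ½·13600·729 = 4960000 Pa.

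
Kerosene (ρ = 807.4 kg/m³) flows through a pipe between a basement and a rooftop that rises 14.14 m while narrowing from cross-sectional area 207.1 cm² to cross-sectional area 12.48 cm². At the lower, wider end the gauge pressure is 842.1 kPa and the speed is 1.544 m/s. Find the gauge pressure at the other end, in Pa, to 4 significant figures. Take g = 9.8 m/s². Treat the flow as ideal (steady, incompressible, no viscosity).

Mass conservation (A₁v₁ = A₂v₂) gives v₂ = 1.544 × 207.1/12.48 = 25.62 m/s.
Applying Bernoulli between the two ends and solving for P₂: P₂ = P₁ + ½ρ(v₁² − v₂²) − ρgΔh.
P₂ = 842100 + ½·807.4·(1.544² − 25.62²) − 807.4·9.8·(+14.14) = 842100 + (-264100) − (111900) = 466200 Pa.

466200 Pa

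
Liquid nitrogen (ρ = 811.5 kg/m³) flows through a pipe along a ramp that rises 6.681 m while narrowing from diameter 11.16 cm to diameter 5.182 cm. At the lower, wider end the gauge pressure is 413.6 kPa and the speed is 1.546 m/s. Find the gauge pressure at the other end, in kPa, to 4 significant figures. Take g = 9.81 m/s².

The volume flow rate is constant, so v₂ = (A₁/A₂)v₁ = (97.82/21.09)·1.546 = 7.170 m/s.
Applying Bernoulli between the two ends and solving for P₂: P₂ = P₁ + ½ρ(v₁² − v₂²) − ρgΔh.
P₂ = 413600 + ½·811.5·(1.546² − 7.170²) − 811.5·9.81·(+6.681) = 413600 + (-19890) − (53190) = 340500 Pa.

340.5 kPa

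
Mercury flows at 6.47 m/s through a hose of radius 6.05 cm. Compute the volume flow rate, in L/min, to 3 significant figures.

Q ≈ 4460 L/min

Q = A·v = 0.0115 m² × 6.47 m/s = 0.0744 m³/s.
Converting: 0.0744 m³/s × 60000 = 4460 L/min.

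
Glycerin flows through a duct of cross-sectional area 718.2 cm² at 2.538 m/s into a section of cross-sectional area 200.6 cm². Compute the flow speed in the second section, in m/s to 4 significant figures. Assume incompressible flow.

v₂ ≈ 9.087 m/s

The volume flow rate is constant, so v₂ = (A₁/A₂)v₁ = (718.2/200.6)·2.538 = 9.087 m/s.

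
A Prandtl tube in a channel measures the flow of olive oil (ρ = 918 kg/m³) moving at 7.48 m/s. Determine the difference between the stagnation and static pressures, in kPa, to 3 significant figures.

At the stagnation point the flow is brought to rest, so Bernoulli gives P_stag − P_static = ½ρv².
ΔP = ½·918·7.48² = 25700 Pa.

25.7 kPa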